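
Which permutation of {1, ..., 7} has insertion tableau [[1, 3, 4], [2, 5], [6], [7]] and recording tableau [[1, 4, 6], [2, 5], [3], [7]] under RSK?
7 2 1 6 3 5 4

Reverse the RSK construction: for i from n down to 1, find the cell of Q containing i, remove the entry at that cell from P, and reverse-bump it up through P; the value ejected from row 1 is w(i).

Step i=7: Q has 7 at row 4, column 1; remove 7 from row 4 of P and reverse-bump: 7 enters row 3 and ejects 6; 6 enters row 2 and ejects 5; 5 enters row 1 and ejects 4. So w(7) = 4. P is now [[1, 3, 5], [2, 6], [7]].
Step i=6: Q has 6 at row 1, column 3; remove that cell from P, ejecting 5. So w(6) = 5. P is now [[1, 3], [2, 6], [7]].
Step i=5: Q has 5 at row 2, column 2; remove 6 from row 2 of P and reverse-bump: 6 enters row 1 and ejects 3. So w(5) = 3. P is now [[1, 6], [2], [7]].
Step i=4: Q has 4 at row 1, column 2; remove that cell from P, ejecting 6. So w(4) = 6. P is now [[1], [2], [7]].
Step i=3: Q has 3 at row 3, column 1; remove 7 from row 3 of P and reverse-bump: 7 enters row 2 and ejects 2; 2 enters row 1 and ejects 1. So w(3) = 1. P is now [[2], [7]].
Step i=2: Q has 2 at row 2, column 1; remove 7 from row 2 of P and reverse-bump: 7 enters row 1 and ejects 2. So w(2) = 2. P is now [[7]].
Step i=1: Q has 1 at row 1, column 1; remove that cell from P, ejecting 7. So w(1) = 7. P is now [].

So w = 7 2 1 6 3 5 4.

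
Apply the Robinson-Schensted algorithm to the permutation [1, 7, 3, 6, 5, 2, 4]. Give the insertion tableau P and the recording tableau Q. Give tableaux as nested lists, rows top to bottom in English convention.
P = [[1, 2, 4], [3, 5], [6], [7]], Q = [[1, 2, 4], [3, 7], [5], [6]]

Insert each entry of the permutation into P by Schensted row insertion, recording in Q the position of each new cell.

Insert 1: appended to row 1. P = [[1]].
Insert 7: appended to row 1. P = [[1, 7]].
Insert 3: 3 bumps 7 from row 1; 7 starts row 2. P = [[1, 3], [7]].
Insert 6: appended to row 1. P = [[1, 3, 6], [7]].
Insert 5: 5 bumps 6 from row 1; 6 bumps 7 from row 2; 7 starts row 3. P = [[1, 3, 5], [6], [7]].
Insert 2: 2 bumps 3 from row 1; 3 bumps 6 from row 2; 6 bumps 7 from row 3; 7 starts row 4. P = [[1, 2, 5], [3], [6], [7]].
Insert 4: 4 bumps 5 from row 1; 5 appends to row 2. P = [[1, 2, 4], [3, 5], [6], [7]].

So P = [[1, 2, 4], [3, 5], [6], [7]], Q = [[1, 2, 4], [3, 7], [5], [6]].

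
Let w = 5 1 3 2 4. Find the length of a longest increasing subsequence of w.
3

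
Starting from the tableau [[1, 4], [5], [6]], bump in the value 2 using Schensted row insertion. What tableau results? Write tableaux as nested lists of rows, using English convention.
In row 1, 2 replaces 4 (the leftmost entry greater than 2); 4 is bumped to row 2. In row 2, 4 replaces 5 (the leftmost entry greater than 4); 5 is bumped to row 3. In row 3, 5 replaces 6 (the leftmost entry greater than 5); 6 is bumped to row 4. 6 starts a new row 4. The new tableau is [[1, 2], [4], [5], [6]].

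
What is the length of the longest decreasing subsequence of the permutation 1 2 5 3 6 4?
2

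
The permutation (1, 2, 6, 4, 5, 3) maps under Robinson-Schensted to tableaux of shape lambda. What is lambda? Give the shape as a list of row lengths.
Row-insert each entry into an empty tableau.

After inserting 1: P = [[1]].
After inserting 2: P = [[1, 2]].
After inserting 6: P = [[1, 2, 6]].
After inserting 4: P = [[1, 2, 4], [6]].
After inserting 5: P = [[1, 2, 4, 5], [6]].
After inserting 3: P = [[1, 2, 3, 5], [4], [6]].

The final insertion tableau P = [[1, 2, 3, 5], [4], [6]] has shape [4, 1, 1].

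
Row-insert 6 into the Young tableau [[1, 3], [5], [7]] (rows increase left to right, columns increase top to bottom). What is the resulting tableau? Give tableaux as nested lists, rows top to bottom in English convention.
6 is larger than every entry of row 1, so it is appended to row 1. The new tableau is [[1, 3, 6], [5], [7]].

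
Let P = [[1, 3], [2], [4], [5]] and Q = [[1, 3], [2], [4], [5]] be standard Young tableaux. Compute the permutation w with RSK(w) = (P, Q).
Reverse the RSK construction: for i from n down to 1, find the cell of Q containing i, remove the entry at that cell from P, and reverse-bump it up through P; the value ejected from row 1 is w(i).

Step i=5: Q has 5 at row 4, column 1; remove 5 from row 4 of P and reverse-bump: 5 enters row 3 and ejects 4; 4 enters row 2 and ejects 2; 2 enters row 1 and ejects 1. So w(5) = 1. P is now [[2, 3], [4], [5]].
Step i=4: Q has 4 at row 3, column 1; remove 5 from row 3 of P and reverse-bump: 5 enters row 2 and ejects 4; 4 enters row 1 and ejects 3. So w(4) = 3. P is now [[2, 4], [5]].
Step i=3: Q has 3 at row 1, column 2; remove that cell from P, ejecting 4. So w(3) = 4. P is now [[2], [5]].
Step i=2: Q has 2 at row 2, column 1; remove 5 from row 2 of P and reverse-bump: 5 enters row 1 and ejects 2. So w(2) = 2. P is now [[5]].
Step i=1: Q has 1 at row 1, column 1; remove that cell from P, ejecting 5. So w(1) = 5. P is now [].

So w = 5 2 4 3 1.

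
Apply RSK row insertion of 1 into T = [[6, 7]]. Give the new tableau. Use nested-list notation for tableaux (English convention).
[[1, 7], [6]]

In row 1, 1 replaces 6 (the leftmost entry greater than 1); 6 is bumped to row 2. 6 starts a new row 2. The new tableau is [[1, 7], [6]].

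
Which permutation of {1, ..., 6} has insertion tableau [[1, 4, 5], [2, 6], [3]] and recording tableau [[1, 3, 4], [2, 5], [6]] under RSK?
3 2 4 6 5 1

Reverse the RSK construction: for i from n down to 1, find the cell of Q containing i, remove the entry at that cell from P, and reverse-bump it up through P; the value ejected from row 1 is w(i).

Step i=6: Q has 6 at row 3, column 1; remove 3 from row 3 of P and reverse-bump: 3 enters row 2 and ejects 2; 2 enters row 1 and ejects 1. So w(6) = 1. P is now [[2, 4, 5], [3, 6]].
Step i=5: Q has 5 at row 2, column 2; remove 6 from row 2 of P and reverse-bump: 6 enters row 1 and ejects 5. So w(5) = 5. P is now [[2, 4, 6], [3]].
Step i=4: Q has 4 at row 1, column 3; remove that cell from P, ejecting 6. So w(4) = 6. P is now [[2, 4], [3]].
Step i=3: Q has 3 at row 1, column 2; remove that cell from P, ejecting 4. So w(3) = 4. P is now [[2], [3]].
Step i=2: Q has 2 at row 2, column 1; remove 3 from row 2 of P and reverse-bump: 3 enters row 1 and ejects 2. So w(2) = 2. P is now [[3]].
Step i=1: Q has 1 at row 1, column 1; remove that cell from P, ejecting 3. So w(1) = 3. P is now [].

So w = 3 2 4 6 5 1.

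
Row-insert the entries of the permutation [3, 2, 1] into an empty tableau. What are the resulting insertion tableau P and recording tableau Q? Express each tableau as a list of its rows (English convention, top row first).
P = [[1], [2], [3]], Q = [[1], [2], [3]]

Insert each entry of the permutation into P by Schensted row insertion, recording in Q the position of each new cell.

Insert 3: appended to row 1. P = [[3]].
Insert 2: 2 bumps 3 from row 1; 3 starts row 2. P = [[2], [3]].
Insert 1: 1 bumps 2 from row 1; 2 bumps 3 from row 2; 3 starts row 3. P = [[1], [2], [3]].

So P = [[1], [2], [3]], Q = [[1], [2], [3]].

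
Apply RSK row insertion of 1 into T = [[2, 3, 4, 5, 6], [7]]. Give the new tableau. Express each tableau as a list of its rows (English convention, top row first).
In row 1, 1 replaces 2 (the leftmost entry greater than 1); 2 is bumped to row 2. In row 2, 2 replaces 7 (the leftmost entry greater than 2); 7 is bumped to row 3. 7 starts a new row 3. The new tableau is [[1, 3, 4, 5, 6], [2], [7]].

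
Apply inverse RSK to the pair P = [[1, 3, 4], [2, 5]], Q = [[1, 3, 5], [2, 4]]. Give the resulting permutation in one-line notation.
Reverse the RSK construction: for i from n down to 1, find the cell of Q containing i, remove the entry at that cell from P, and reverse-bump it up through P; the value ejected from row 1 is w(i).

Step i=5: Q has 5 at row 1, column 3; remove that cell from P, ejecting 4. So w(5) = 4. P is now [[1, 3], [2, 5]].
Step i=4: Q has 4 at row 2, column 2; remove 5 from row 2 of P and reverse-bump: 5 enters row 1 and ejects 3. So w(4) = 3. P is now [[1, 5], [2]].
Step i=3: Q has 3 at row 1, column 2; remove that cell from P, ejecting 5. So w(3) = 5. P is now [[1], [2]].
Step i=2: Q has 2 at row 2, column 1; remove 2 from row 2 of P and reverse-bump: 2 enters row 1 and ejects 1. So w(2) = 1. P is now [[2]].
Step i=1: Q has 1 at row 1, column 1; remove that cell from P, ejecting 2. So w(1) = 2. P is now [].

So w = 2 1 5 3 4.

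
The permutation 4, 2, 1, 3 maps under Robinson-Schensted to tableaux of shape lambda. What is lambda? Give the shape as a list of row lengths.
[2, 1, 1]

Row-insert each entry into an empty tableau.

After inserting 4: P = [[4]].
After inserting 2: P = [[2], [4]].
After inserting 1: P = [[1], [2], [4]].
After inserting 3: P = [[1, 3], [2], [4]].

The final insertion tableau P = [[1, 3], [2], [4]] has shape [2, 1, 1].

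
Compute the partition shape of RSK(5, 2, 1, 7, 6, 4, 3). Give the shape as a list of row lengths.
[2, 2, 2, 1]

RSK row insertion gives P = [[1, 3], [2, 4], [5, 6], [7]], which has shape [2, 2, 2, 1].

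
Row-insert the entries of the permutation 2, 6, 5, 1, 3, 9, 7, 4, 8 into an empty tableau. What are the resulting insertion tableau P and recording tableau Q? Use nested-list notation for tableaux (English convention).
Insert each entry of the permutation into P by Schensted row insertion, recording in Q the position of each new cell.

Insert 2: appended to row 1. P = [[2]].
Insert 6: appended to row 1. P = [[2, 6]].
Insert 5: 5 bumps 6 from row 1; 6 starts row 2. P = [[2, 5], [6]].
Insert 1: 1 bumps 2 from row 1; 2 bumps 6 from row 2; 6 starts row 3. P = [[1, 5], [2], [6]].
Insert 3: 3 bumps 5 from row 1; 5 appends to row 2. P = [[1, 3], [2, 5], [6]].
Insert 9: appended to row 1. P = [[1, 3, 9], [2, 5], [6]].
Insert 7: 7 bumps 9 from row 1; 9 appends to row 2. P = [[1, 3, 7], [2, 5, 9], [6]].
Insert 4: 4 bumps 7 from row 1; 7 bumps 9 from row 2; 9 appends to row 3. P = [[1, 3, 4], [2, 5, 7], [6, 9]].
Insert 8: appended to row 1. P = [[1, 3, 4, 8], [2, 5, 7], [6, 9]].

So P = [[1, 3, 4, 8], [2, 5, 7], [6, 9]], Q = [[1, 2, 6, 9], [3, 5, 7], [4, 8]].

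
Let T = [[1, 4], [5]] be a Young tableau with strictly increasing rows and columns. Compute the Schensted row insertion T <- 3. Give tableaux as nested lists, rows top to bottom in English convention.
In row 1, 3 replaces 4 (the leftmost entry greater than 3); 4 is bumped to row 2. In row 2, 4 replaces 5 (the leftmost entry greater than 4); 5 is bumped to row 3. 5 starts a new row 3. The new tableau is [[1, 3], [4], [5]].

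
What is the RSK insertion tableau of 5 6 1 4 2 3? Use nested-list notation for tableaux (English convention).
Insert 5: appended to row 1. P = [[5]].
Insert 6: appended to row 1. P = [[5, 6]].
Insert 1: 1 bumps 5 from row 1; 5 starts row 2. P = [[1, 6], [5]].
Insert 4: 4 bumps 6 from row 1; 6 appends to row 2. P = [[1, 4], [5, 6]].
Insert 2: 2 bumps 4 from row 1; 4 bumps 5 from row 2; 5 starts row 3. P = [[1, 2], [4, 6], [5]].
Insert 3: appended to row 1. P = [[1, 2, 3], [4, 6], [5]].

So P = [[1, 2, 3], [4, 6], [5]].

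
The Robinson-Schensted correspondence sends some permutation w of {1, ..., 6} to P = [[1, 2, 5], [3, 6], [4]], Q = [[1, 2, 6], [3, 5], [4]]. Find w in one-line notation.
4 6 3 1 2 5

Reverse the RSK construction: for i from n down to 1, find the cell of Q containing i, remove the entry at that cell from P, and reverse-bump it up through P; the value ejected from row 1 is w(i).

Step i=6: Q has 6 at row 1, column 3; remove that cell from P, ejecting 5. So w(6) = 5. P is now [[1, 2], [3, 6], [4]].
Step i=5: Q has 5 at row 2, column 2; remove 6 from row 2 of P and reverse-bump: 6 enters row 1 and ejects 2. So w(5) = 2. P is now [[1, 6], [3], [4]].
Step i=4: Q has 4 at row 3, column 1; remove 4 from row 3 of P and reverse-bump: 4 enters row 2 and ejects 3; 3 enters row 1 and ejects 1. So w(4) = 1. P is now [[3, 6], [4]].
Step i=3: Q has 3 at row 2, column 1; remove 4 from row 2 of P and reverse-bump: 4 enters row 1 and ejects 3. So w(3) = 3. P is now [[4, 6]].
Step i=2: Q has 2 at row 1, column 2; remove that cell from P, ejecting 6. So w(2) = 6. P is now [[4]].
Step i=1: Q has 1 at row 1, column 1; remove that cell from P, ejecting 4. So w(1) = 4. P is now [].

So w = 4 6 3 1 2 5.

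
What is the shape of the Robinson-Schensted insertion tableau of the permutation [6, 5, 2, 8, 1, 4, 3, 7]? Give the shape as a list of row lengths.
Row-insert each entry into an empty tableau.

After inserting 6: P = [[6]].
After inserting 5: P = [[5], [6]].
After inserting 2: P = [[2], [5], [6]].
After inserting 8: P = [[2, 8], [5], [6]].
After inserting 1: P = [[1, 8], [2], [5], [6]].
After inserting 4: P = [[1, 4], [2, 8], [5], [6]].
After inserting 3: P = [[1, 3], [2, 4], [5, 8], [6]].
After inserting 7: P = [[1, 3, 7], [2, 4], [5, 8], [6]].

The final insertion tableau P = [[1, 3, 7], [2, 4], [5, 8], [6]] has shape [3, 2, 2, 1].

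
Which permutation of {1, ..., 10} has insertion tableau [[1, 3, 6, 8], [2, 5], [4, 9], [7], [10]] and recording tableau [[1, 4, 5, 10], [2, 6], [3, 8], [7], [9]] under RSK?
10 7 4 5 9 6 2 3 1 8

Reverse the RSK construction: for i from n down to 1, find the cell of Q containing i, remove the entry at that cell from P, and reverse-bump it up through P; the value ejected from row 1 is w(i).

Step i=10: Q has 10 at row 1, column 4; remove that cell from P, ejecting 8. So w(10) = 8. P is now [[1, 3, 6], [2, 5], [4, 9], [7], [10]].
Step i=9: Q has 9 at row 5, column 1; remove 10 from row 5 of P and reverse-bump: 10 enters row 4 and ejects 7; 7 enters row 3 and ejects 4; 4 enters row 2 and ejects 2; 2 enters row 1 and ejects 1. So w(9) = 1. P is now [[2, 3, 6], [4, 5], [7, 9], [10]].
Step i=8: Q has 8 at row 3, column 2; remove 9 from row 3 of P and reverse-bump: 9 enters row 2 and ejects 5; 5 enters row 1 and ejects 3. So w(8) = 3. P is now [[2, 5, 6], [4, 9], [7], [10]].
Step i=7: Q has 7 at row 4, column 1; remove 10 from row 4 of P and reverse-bump: 10 enters row 3 and ejects 7; 7 enters row 2 and ejects 4; 4 enters row 1 and ejects 2. So w(7) = 2. P is now [[4, 5, 6], [7, 9], [10]].
Step i=6: Q has 6 at row 2, column 2; remove 9 from row 2 of P and reverse-bump: 9 enters row 1 and ejects 6. So w(6) = 6. P is now [[4, 5, 9], [7], [10]].
Step i=5: Q has 5 at row 1, column 3; remove that cell from P, ejecting 9. So w(5) = 9. P is now [[4, 5], [7], [10]].
Step i=4: Q has 4 at row 1, column 2; remove that cell from P, ejecting 5. So w(4) = 5. P is now [[4], [7], [10]].
Step i=3: Q has 3 at row 3, column 1; remove 10 from row 3 of P and reverse-bump: 10 enters row 2 and ejects 7; 7 enters row 1 and ejects 4. So w(3) = 4. P is now [[7], [10]].
Step i=2: Q has 2 at row 2, column 1; remove 10 from row 2 of P and reverse-bump: 10 enters row 1 and ejects 7. So w(2) = 7. P is now [[10]].
Step i=1: Q has 1 at row 1, column 1; remove that cell from P, ejecting 10. So w(1) = 10. P is now [].

So w = 10 7 4 5 9 6 2 3 1 8.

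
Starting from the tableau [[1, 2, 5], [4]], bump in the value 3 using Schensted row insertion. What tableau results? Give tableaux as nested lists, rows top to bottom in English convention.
[[1, 2, 3], [4, 5]]

In row 1, 3 replaces 5 (the leftmost entry greater than 3); 5 is bumped to row 2. 5 is appended to row 2. The new tableau is [[1, 2, 3], [4, 5]].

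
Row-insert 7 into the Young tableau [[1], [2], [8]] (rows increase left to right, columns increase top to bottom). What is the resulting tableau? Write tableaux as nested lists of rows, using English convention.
7 is larger than every entry of row 1, so it is appended to row 1. The new tableau is [[1, 7], [2], [8]].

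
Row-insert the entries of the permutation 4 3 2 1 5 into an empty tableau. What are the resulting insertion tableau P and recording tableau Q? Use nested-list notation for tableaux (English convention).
P = [[1, 5], [2], [3], [4]], Q = [[1, 5], [2], [3], [4]]

Insert each entry of the permutation into P by Schensted row insertion, recording in Q the position of each new cell.

Insert 4: appended to row 1. P = [[4]].
Insert 3: 3 bumps 4 from row 1; 4 starts row 2. P = [[3], [4]].
Insert 2: 2 bumps 3 from row 1; 3 bumps 4 from row 2; 4 starts row 3. P = [[2], [3], [4]].
Insert 1: 1 bumps 2 from row 1; 2 bumps 3 from row 2; 3 bumps 4 from row 3; 4 starts row 4. P = [[1], [2], [3], [4]].
Insert 5: appended to row 1. P = [[1, 5], [2], [3], [4]].

So P = [[1, 5], [2], [3], [4]], Q = [[1, 5], [2], [3], [4]].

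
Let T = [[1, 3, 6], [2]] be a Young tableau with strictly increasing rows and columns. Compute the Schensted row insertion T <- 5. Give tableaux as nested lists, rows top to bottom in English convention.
In row 1, 5 replaces 6 (the leftmost entry greater than 5); 6 is bumped to row 2. 6 is appended to row 2. The new tableau is [[1, 3, 5], [2, 6]].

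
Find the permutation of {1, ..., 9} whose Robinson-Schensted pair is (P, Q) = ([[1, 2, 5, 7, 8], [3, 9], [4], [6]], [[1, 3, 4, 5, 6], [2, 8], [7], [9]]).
Reverse RSK: for i = n, n-1, ..., 1, locate i in Q, remove the corresponding corner cell from P, and reverse-bump its entry up through P; the value ejected from row 1 is w(i).

So w = 6 1 4 5 7 9 3 8 2.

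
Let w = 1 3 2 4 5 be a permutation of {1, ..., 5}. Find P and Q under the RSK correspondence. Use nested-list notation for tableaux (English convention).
P = [[1, 2, 4, 5], [3]], Q = [[1, 2, 4, 5], [3]]

Insert each entry of the permutation into P by Schensted row insertion, recording in Q the position of each new cell.

Insert 1: appended to row 1. P = [[1]].
Insert 3: appended to row 1. P = [[1, 3]].
Insert 2: 2 bumps 3 from row 1; 3 starts row 2. P = [[1, 2], [3]].
Insert 4: appended to row 1. P = [[1, 2, 4], [3]].
Insert 5: appended to row 1. P = [[1, 2, 4, 5], [3]].

So P = [[1, 2, 4, 5], [3]], Q = [[1, 2, 4, 5], [3]].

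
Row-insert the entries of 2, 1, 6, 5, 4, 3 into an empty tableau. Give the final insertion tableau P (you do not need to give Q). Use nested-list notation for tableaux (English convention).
Insert 2: appended to row 1. P = [[2]].
Insert 1: 1 bumps 2 from row 1; 2 starts row 2. P = [[1], [2]].
Insert 6: appended to row 1. P = [[1, 6], [2]].
Insert 5: 5 bumps 6 from row 1; 6 appends to row 2. P = [[1, 5], [2, 6]].
Insert 4: 4 bumps 5 from row 1; 5 bumps 6 from row 2; 6 starts row 3. P = [[1, 4], [2, 5], [6]].
Insert 3: 3 bumps 4 from row 1; 4 bumps 5 from row 2; 5 bumps 6 from row 3; 6 starts row 4. P = [[1, 3], [2, 4], [5], [6]].

So P = [[1, 3], [2, 4], [5], [6]].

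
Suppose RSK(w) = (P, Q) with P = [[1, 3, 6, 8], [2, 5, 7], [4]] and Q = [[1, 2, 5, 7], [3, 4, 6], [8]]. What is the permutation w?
4 5 2 3 7 6 8 1

Reverse the RSK construction: for i from n down to 1, find the cell of Q containing i, remove the entry at that cell from P, and reverse-bump it up through P; the value ejected from row 1 is w(i).

Step i=8: Q has 8 at row 3, column 1; remove 4 from row 3 of P and reverse-bump: 4 enters row 2 and ejects 2; 2 enters row 1 and ejects 1. So w(8) = 1. P is now [[2, 3, 6, 8], [4, 5, 7]].
Step i=7: Q has 7 at row 1, column 4; remove that cell from P, ejecting 8. So w(7) = 8. P is now [[2, 3, 6], [4, 5, 7]].
Step i=6: Q has 6 at row 2, column 3; remove 7 from row 2 of P and reverse-bump: 7 enters row 1 and ejects 6. So w(6) = 6. P is now [[2, 3, 7], [4, 5]].
Step i=5: Q has 5 at row 1, column 3; remove that cell from P, ejecting 7. So w(5) = 7. P is now [[2, 3], [4, 5]].
Step i=4: Q has 4 at row 2, column 2; remove 5 from row 2 of P and reverse-bump: 5 enters row 1 and ejects 3. So w(4) = 3. P is now [[2, 5], [4]].
Step i=3: Q has 3 at row 2, column 1; remove 4 from row 2 of P and reverse-bump: 4 enters row 1 and ejects 2. So w(3) = 2. P is now [[4, 5]].
Step i=2: Q has 2 at row 1, column 2; remove that cell from P, ejecting 5. So w(2) = 5. P is now [[4]].
Step i=1: Q has 1 at row 1, column 1; remove that cell from P, ejecting 4. So w(1) = 4. P is now [].

So w = 4 5 2 3 7 6 8 1.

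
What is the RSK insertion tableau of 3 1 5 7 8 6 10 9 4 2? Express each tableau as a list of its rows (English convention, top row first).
After inserting 3: P = [[3]].
After inserting 1: P = [[1], [3]].
After inserting 5: P = [[1, 5], [3]].
After inserting 7: P = [[1, 5, 7], [3]].
After inserting 8: P = [[1, 5, 7, 8], [3]].
After inserting 6: P = [[1, 5, 6, 8], [3, 7]].
After inserting 10: P = [[1, 5, 6, 8, 10], [3, 7]].
After inserting 9: P = [[1, 5, 6, 8, 9], [3, 7, 10]].
After inserting 4: P = [[1, 4, 6, 8, 9], [3, 5, 10], [7]].
After inserting 2: P = [[1, 2, 6, 8, 9], [3, 4, 10], [5], [7]].

So P = [[1, 2, 6, 8, 9], [3, 4, 10], [5], [7]].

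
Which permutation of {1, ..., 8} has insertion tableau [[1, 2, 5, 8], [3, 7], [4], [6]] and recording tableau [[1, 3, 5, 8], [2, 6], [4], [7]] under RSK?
Reverse the RSK construction: for i from n down to 1, find the cell of Q containing i, remove the entry at that cell from P, and reverse-bump it up through P; the value ejected from row 1 is w(i).

Step i=8: Q has 8 at row 1, column 4; remove that cell from P, ejecting 8. So w(8) = 8. P is now [[1, 2, 5], [3, 7], [4], [6]].
Step i=7: Q has 7 at row 4, column 1; remove 6 from row 4 of P and reverse-bump: 6 enters row 3 and ejects 4; 4 enters row 2 and ejects 3; 3 enters row 1 and ejects 2. So w(7) = 2. P is now [[1, 3, 5], [4, 7], [6]].
Step i=6: Q has 6 at row 2, column 2; remove 7 from row 2 of P and reverse-bump: 7 enters row 1 and ejects 5. So w(6) = 5. P is now [[1, 3, 7], [4], [6]].
Step i=5: Q has 5 at row 1, column 3; remove that cell from P, ejecting 7. So w(5) = 7. P is now [[1, 3], [4], [6]].
Step i=4: Q has 4 at row 3, column 1; remove 6 from row 3 of P and reverse-bump: 6 enters row 2 and ejects 4; 4 enters row 1 and ejects 3. So w(4) = 3. P is now [[1, 4], [6]].
Step i=3: Q has 3 at row 1, column 2; remove that cell from P, ejecting 4. So w(3) = 4. P is now [[1], [6]].
Step i=2: Q has 2 at row 2, column 1; remove 6 from row 2 of P and reverse-bump: 6 enters row 1 and ejects 1. So w(2) = 1. P is now [[6]].
Step i=1: Q has 1 at row 1, column 1; remove that cell from P, ejecting 6. So w(1) = 6. P is now [].

So w = 6 1 4 3 7 5 2 8.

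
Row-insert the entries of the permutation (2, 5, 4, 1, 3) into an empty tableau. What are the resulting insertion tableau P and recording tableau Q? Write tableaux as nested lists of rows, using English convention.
P = [[1, 3], [2, 4], [5]], Q = [[1, 2], [3, 5], [4]]

Insert each entry of the permutation into P by Schensted row insertion, recording in Q the position of each new cell.

After inserting 2: P = [[2]].
After inserting 5: P = [[2, 5]].
After inserting 4: P = [[2, 4], [5]].
After inserting 1: P = [[1, 4], [2], [5]].
After inserting 3: P = [[1, 3], [2, 4], [5]].

So P = [[1, 3], [2, 4], [5]], Q = [[1, 2], [3, 5], [4]].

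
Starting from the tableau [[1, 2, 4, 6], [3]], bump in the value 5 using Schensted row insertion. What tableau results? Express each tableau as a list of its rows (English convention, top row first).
[[1, 2, 4, 5], [3, 6]]

In row 1, 5 replaces 6 (the leftmost entry greater than 5); 6 is bumped to row 2. 6 is appended to row 2. The new tableau is [[1, 2, 4, 5], [3, 6]].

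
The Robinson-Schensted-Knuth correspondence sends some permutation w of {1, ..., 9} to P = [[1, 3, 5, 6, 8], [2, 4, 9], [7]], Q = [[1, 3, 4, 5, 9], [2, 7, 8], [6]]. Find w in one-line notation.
Reverse the RSK construction: for i from n down to 1, find the cell of Q containing i, remove the entry at that cell from P, and reverse-bump it up through P; the value ejected from row 1 is w(i).

Step i=9: Q has 9 at row 1, column 5; remove that cell from P, ejecting 8. So w(9) = 8. P is now [[1, 3, 5, 6], [2, 4, 9], [7]].
Step i=8: Q has 8 at row 2, column 3; remove 9 from row 2 of P and reverse-bump: 9 enters row 1 and ejects 6. So w(8) = 6. P is now [[1, 3, 5, 9], [2, 4], [7]].
Step i=7: Q has 7 at row 2, column 2; remove 4 from row 2 of P and reverse-bump: 4 enters row 1 and ejects 3. So w(7) = 3. P is now [[1, 4, 5, 9], [2], [7]].
Step i=6: Q has 6 at row 3, column 1; remove 7 from row 3 of P and reverse-bump: 7 enters row 2 and ejects 2; 2 enters row 1 and ejects 1. So w(6) = 1. P is now [[2, 4, 5, 9], [7]].
Step i=5: Q has 5 at row 1, column 4; remove that cell from P, ejecting 9. So w(5) = 9. P is now [[2, 4, 5], [7]].
Step i=4: Q has 4 at row 1, column 3; remove that cell from P, ejecting 5. So w(4) = 5. P is now [[2, 4], [7]].
Step i=3: Q has 3 at row 1, column 2; remove that cell from P, ejecting 4. So w(3) = 4. P is now [[2], [7]].
Step i=2: Q has 2 at row 2, column 1; remove 7 from row 2 of P and reverse-bump: 7 enters row 1 and ejects 2. So w(2) = 2. P is now [[7]].
Step i=1: Q has 1 at row 1, column 1; remove that cell from P, ejecting 7. So w(1) = 7. P is now [].

So w = 7 2 4 5 9 1 3 6 8.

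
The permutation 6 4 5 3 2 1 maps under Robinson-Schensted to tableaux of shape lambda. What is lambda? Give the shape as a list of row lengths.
[2, 1, 1, 1, 1]

Row-insert each entry into an empty tableau.

After inserting 6: P = [[6]].
After inserting 4: P = [[4], [6]].
After inserting 5: P = [[4, 5], [6]].
After inserting 3: P = [[3, 5], [4], [6]].
After inserting 2: P = [[2, 5], [3], [4], [6]].
After inserting 1: P = [[1, 5], [2], [3], [4], [6]].

The final insertion tableau P = [[1, 5], [2], [3], [4], [6]] has shape [2, 1, 1, 1, 1].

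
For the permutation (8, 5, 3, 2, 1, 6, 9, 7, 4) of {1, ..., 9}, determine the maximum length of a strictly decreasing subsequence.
5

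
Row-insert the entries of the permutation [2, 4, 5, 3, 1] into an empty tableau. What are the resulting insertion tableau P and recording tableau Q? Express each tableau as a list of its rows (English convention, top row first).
P = [[1, 3, 5], [2], [4]], Q = [[1, 2, 3], [4], [5]]

Insert each entry of the permutation into P by Schensted row insertion, recording in Q the position of each new cell.

Insert 2: appended to row 1. P = [[2]].
Insert 4: appended to row 1. P = [[2, 4]].
Insert 5: appended to row 1. P = [[2, 4, 5]].
Insert 3: 3 bumps 4 from row 1; 4 starts row 2. P = [[2, 3, 5], [4]].
Insert 1: 1 bumps 2 from row 1; 2 bumps 4 from row 2; 4 starts row 3. P = [[1, 3, 5], [2], [4]].

So P = [[1, 3, 5], [2], [4]], Q = [[1, 2, 3], [4], [5]].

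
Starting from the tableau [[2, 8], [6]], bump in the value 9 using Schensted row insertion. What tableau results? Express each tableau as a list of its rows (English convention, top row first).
[[2, 8, 9], [6]]

9 is larger than every entry of row 1, so it is appended to row 1. The new tableau is [[2, 8, 9], [6]].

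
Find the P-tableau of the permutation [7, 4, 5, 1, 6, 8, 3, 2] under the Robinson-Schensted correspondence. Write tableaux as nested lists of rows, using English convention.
Insert 7: appended to row 1. P = [[7]].
Insert 4: 4 bumps 7 from row 1; 7 starts row 2. P = [[4], [7]].
Insert 5: appended to row 1. P = [[4, 5], [7]].
Insert 1: 1 bumps 4 from row 1; 4 bumps 7 from row 2; 7 starts row 3. P = [[1, 5], [4], [7]].
Insert 6: appended to row 1. P = [[1, 5, 6], [4], [7]].
Insert 8: appended to row 1. P = [[1, 5, 6, 8], [4], [7]].
Insert 3: 3 bumps 5 from row 1; 5 appends to row 2. P = [[1, 3, 6, 8], [4, 5], [7]].
Insert 2: 2 bumps 3 from row 1; 3 bumps 4 from row 2; 4 bumps 7 from row 3; 7 starts row 4. P = [[1, 2, 6, 8], [3, 5], [4], [7]].

So P = [[1, 2, 6, 8], [3, 5], [4], [7]].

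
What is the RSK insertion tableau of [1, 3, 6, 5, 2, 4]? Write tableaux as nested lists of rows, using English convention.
P = [[1, 2, 4], [3, 5], [6]]

Insert 1: appended to row 1. P = [[1]].
Insert 3: appended to row 1. P = [[1, 3]].
Insert 6: appended to row 1. P = [[1, 3, 6]].
Insert 5: 5 bumps 6 from row 1; 6 starts row 2. P = [[1, 3, 5], [6]].
Insert 2: 2 bumps 3 from row 1; 3 bumps 6 from row 2; 6 starts row 3. P = [[1, 2, 5], [3], [6]].
Insert 4: 4 bumps 5 from row 1; 5 appends to row 2. P = [[1, 2, 4], [3, 5], [6]].

So P = [[1, 2, 4], [3, 5], [6]].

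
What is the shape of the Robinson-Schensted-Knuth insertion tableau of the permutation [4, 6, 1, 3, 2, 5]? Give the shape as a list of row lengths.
[3, 2, 1]

RSK row insertion gives P = [[1, 2, 5], [3, 6], [4]], which has shape [3, 2, 1].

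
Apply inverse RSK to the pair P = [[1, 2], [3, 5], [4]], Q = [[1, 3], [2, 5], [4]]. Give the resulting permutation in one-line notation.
4 3 5 1 2

Reverse RSK: for i = n, n-1, ..., 1, locate i in Q, remove the corresponding corner cell from P, and reverse-bump its entry up through P; the value ejected from row 1 is w(i).

So w = 4 3 5 1 2.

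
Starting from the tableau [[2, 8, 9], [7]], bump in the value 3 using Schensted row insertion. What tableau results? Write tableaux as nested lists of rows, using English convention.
In row 1, 3 replaces 8 (the leftmost entry greater than 3); 8 is bumped to row 2. 8 is appended to row 2. The new tableau is [[2, 3, 9], [7, 8]].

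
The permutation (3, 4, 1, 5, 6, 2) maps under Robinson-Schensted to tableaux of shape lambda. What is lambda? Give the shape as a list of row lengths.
[4, 2]

Row-insert each entry into an empty tableau.

After inserting 3: P = [[3]].
After inserting 4: P = [[3, 4]].
After inserting 1: P = [[1, 4], [3]].
After inserting 5: P = [[1, 4, 5], [3]].
After inserting 6: P = [[1, 4, 5, 6], [3]].
After inserting 2: P = [[1, 2, 5, 6], [3, 4]].

The final insertion tableau P = [[1, 2, 5, 6], [3, 4]] has shape [4, 2].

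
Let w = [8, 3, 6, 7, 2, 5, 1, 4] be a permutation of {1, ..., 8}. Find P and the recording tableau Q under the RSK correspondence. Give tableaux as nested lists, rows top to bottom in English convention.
Insert each entry of the permutation into P by Schensted row insertion, recording in Q the position of each new cell.

Insert 8: appended to row 1. P = [[8]].
Insert 3: 3 bumps 8 from row 1; 8 starts row 2. P = [[3], [8]].
Insert 6: appended to row 1. P = [[3, 6], [8]].
Insert 7: appended to row 1. P = [[3, 6, 7], [8]].
Insert 2: 2 bumps 3 from row 1; 3 bumps 8 from row 2; 8 starts row 3. P = [[2, 6, 7], [3], [8]].
Insert 5: 5 bumps 6 from row 1; 6 appends to row 2. P = [[2, 5, 7], [3, 6], [8]].
Insert 1: 1 bumps 2 from row 1; 2 bumps 3 from row 2; 3 bumps 8 from row 3; 8 starts row 4. P = [[1, 5, 7], [2, 6], [3], [8]].
Insert 4: 4 bumps 5 from row 1; 5 bumps 6 from row 2; 6 appends to row 3. P = [[1, 4, 7], [2, 5], [3, 6], [8]].

So P = [[1, 4, 7], [2, 5], [3, 6], [8]], Q = [[1, 3, 4], [2, 6], [5, 8], [7]].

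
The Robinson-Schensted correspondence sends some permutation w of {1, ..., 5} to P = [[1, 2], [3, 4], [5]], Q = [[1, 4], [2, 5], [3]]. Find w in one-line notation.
Reverse RSK: for i = n, n-1, ..., 1, locate i in Q, remove the corresponding corner cell from P, and reverse-bump its entry up through P; the value ejected from row 1 is w(i).

So w = 5 3 1 4 2.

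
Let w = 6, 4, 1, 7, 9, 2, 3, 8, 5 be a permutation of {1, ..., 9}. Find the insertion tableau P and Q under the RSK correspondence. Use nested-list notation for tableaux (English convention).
P = [[1, 2, 3, 5], [4, 7, 8], [6, 9]], Q = [[1, 4, 5, 8], [2, 6, 7], [3, 9]]

Insert each entry of the permutation into P by Schensted row insertion, recording in Q the position of each new cell.

After inserting 6: P = [[6]].
After inserting 4: P = [[4], [6]].
After inserting 1: P = [[1], [4], [6]].
After inserting 7: P = [[1, 7], [4], [6]].
After inserting 9: P = [[1, 7, 9], [4], [6]].
After inserting 2: P = [[1, 2, 9], [4, 7], [6]].
After inserting 3: P = [[1, 2, 3], [4, 7, 9], [6]].
After inserting 8: P = [[1, 2, 3, 8], [4, 7, 9], [6]].
After inserting 5: P = [[1, 2, 3, 5], [4, 7, 8], [6, 9]].

So P = [[1, 2, 3, 5], [4, 7, 8], [6, 9]], Q = [[1, 4, 5, 8], [2, 6, 7], [3, 9]].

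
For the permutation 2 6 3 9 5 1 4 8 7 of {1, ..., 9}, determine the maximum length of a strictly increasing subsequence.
4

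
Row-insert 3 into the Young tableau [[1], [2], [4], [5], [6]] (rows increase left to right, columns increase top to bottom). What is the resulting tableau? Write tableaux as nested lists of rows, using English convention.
3 is larger than every entry of row 1, so it is appended to row 1. The new tableau is [[1, 3], [2], [4], [5], [6]].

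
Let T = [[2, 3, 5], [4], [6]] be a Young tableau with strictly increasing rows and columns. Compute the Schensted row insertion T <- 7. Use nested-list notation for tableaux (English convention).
7 is larger than every entry of row 1, so it is appended to row 1. The new tableau is [[2, 3, 5, 7], [4], [6]].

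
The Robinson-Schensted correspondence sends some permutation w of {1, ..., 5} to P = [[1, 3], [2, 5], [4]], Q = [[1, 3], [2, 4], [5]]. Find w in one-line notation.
Reverse the RSK construction: for i from n down to 1, find the cell of Q containing i, remove the entry at that cell from P, and reverse-bump it up through P; the value ejected from row 1 is w(i).

Step i=5: Q has 5 at row 3, column 1; remove 4 from row 3 of P and reverse-bump: 4 enters row 2 and ejects 2; 2 enters row 1 and ejects 1. So w(5) = 1. P is now [[2, 3], [4, 5]].
Step i=4: Q has 4 at row 2, column 2; remove 5 from row 2 of P and reverse-bump: 5 enters row 1 and ejects 3. So w(4) = 3. P is now [[2, 5], [4]].
Step i=3: Q has 3 at row 1, column 2; remove that cell from P, ejecting 5. So w(3) = 5. P is now [[2], [4]].
Step i=2: Q has 2 at row 2, column 1; remove 4 from row 2 of P and reverse-bump: 4 enters row 1 and ejects 2. So w(2) = 2. P is now [[4]].
Step i=1: Q has 1 at row 1, column 1; remove that cell from P, ejecting 4. So w(1) = 4. P is now [].

So w = 4 2 5 3 1.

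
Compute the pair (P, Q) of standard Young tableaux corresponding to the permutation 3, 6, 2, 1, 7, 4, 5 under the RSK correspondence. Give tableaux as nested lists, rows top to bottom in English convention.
Insert each entry of the permutation into P by Schensted row insertion, recording in Q the position of each new cell.

Insert 3: appended to row 1. P = [[3]].
Insert 6: appended to row 1. P = [[3, 6]].
Insert 2: 2 bumps 3 from row 1; 3 starts row 2. P = [[2, 6], [3]].
Insert 1: 1 bumps 2 from row 1; 2 bumps 3 from row 2; 3 starts row 3. P = [[1, 6], [2], [3]].
Insert 7: appended to row 1. P = [[1, 6, 7], [2], [3]].
Insert 4: 4 bumps 6 from row 1; 6 appends to row 2. P = [[1, 4, 7], [2, 6], [3]].
Insert 5: 5 bumps 7 from row 1; 7 appends to row 2. P = [[1, 4, 5], [2, 6, 7], [3]].

So P = [[1, 4, 5], [2, 6, 7], [3]], Q = [[1, 2, 5], [3, 6, 7], [4]].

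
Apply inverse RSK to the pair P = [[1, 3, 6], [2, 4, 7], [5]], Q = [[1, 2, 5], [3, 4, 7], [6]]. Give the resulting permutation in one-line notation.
Reverse RSK: for i = n, n-1, ..., 1, locate i in Q, remove the corresponding corner cell from P, and reverse-bump its entry up through P; the value ejected from row 1 is w(i).

So w = 2 5 1 4 7 3 6.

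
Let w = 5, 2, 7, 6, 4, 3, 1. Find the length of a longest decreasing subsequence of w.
5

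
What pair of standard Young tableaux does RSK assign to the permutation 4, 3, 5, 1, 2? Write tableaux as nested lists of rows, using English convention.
P = [[1, 2], [3, 5], [4]], Q = [[1, 3], [2, 5], [4]]

Insert each entry of the permutation into P by Schensted row insertion, recording in Q the position of each new cell.

Insert 4: appended to row 1. P = [[4]], Q = [[1]].
Insert 3: 3 bumps 4 from row 1; 4 starts row 2. P = [[3], [4]], Q = [[1], [2]].
Insert 5: appended to row 1. P = [[3, 5], [4]], Q = [[1, 3], [2]].
Insert 1: 1 bumps 3 from row 1; 3 bumps 4 from row 2; 4 starts row 3. P = [[1, 5], [3], [4]], Q = [[1, 3], [2], [4]].
Insert 2: 2 bumps 5 from row 1; 5 appends to row 2. P = [[1, 2], [3, 5], [4]], Q = [[1, 3], [2, 5], [4]].

So P = [[1, 2], [3, 5], [4]], Q = [[1, 3], [2, 5], [4]].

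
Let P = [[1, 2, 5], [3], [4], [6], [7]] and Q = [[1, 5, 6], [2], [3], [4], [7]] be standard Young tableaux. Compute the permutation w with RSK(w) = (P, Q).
7 6 4 1 3 5 2

Reverse the RSK construction: for i from n down to 1, find the cell of Q containing i, remove the entry at that cell from P, and reverse-bump it up through P; the value ejected from row 1 is w(i).

Step i=7: Q has 7 at row 5, column 1; remove 7 from row 5 of P and reverse-bump: 7 enters row 4 and ejects 6; 6 enters row 3 and ejects 4; 4 enters row 2 and ejects 3; 3 enters row 1 and ejects 2. So w(7) = 2. P is now [[1, 3, 5], [4], [6], [7]].
Step i=6: Q has 6 at row 1, column 3; remove that cell from P, ejecting 5. So w(6) = 5. P is now [[1, 3], [4], [6], [7]].
Step i=5: Q has 5 at row 1, column 2; remove that cell from P, ejecting 3. So w(5) = 3. P is now [[1], [4], [6], [7]].
Step i=4: Q has 4 at row 4, column 1; remove 7 from row 4 of P and reverse-bump: 7 enters row 3 and ejects 6; 6 enters row 2 and ejects 4; 4 enters row 1 and ejects 1. So w(4) = 1. P is now [[4], [6], [7]].
Step i=3: Q has 3 at row 3, column 1; remove 7 from row 3 of P and reverse-bump: 7 enters row 2 and ejects 6; 6 enters row 1 and ejects 4. So w(3) = 4. P is now [[6], [7]].
Step i=2: Q has 2 at row 2, column 1; remove 7 from row 2 of P and reverse-bump: 7 enters row 1 and ejects 6. So w(2) = 6. P is now [[7]].
Step i=1: Q has 1 at row 1, column 1; remove that cell from P, ejecting 7. So w(1) = 7. P is now [].

So w = 7 6 4 1 3 5 2.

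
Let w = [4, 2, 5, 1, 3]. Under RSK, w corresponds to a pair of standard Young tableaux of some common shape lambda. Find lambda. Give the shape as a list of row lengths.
[2, 2, 1]

Row-insert each entry into an empty tableau.

After inserting 4: P = [[4]].
After inserting 2: P = [[2], [4]].
After inserting 5: P = [[2, 5], [4]].
After inserting 1: P = [[1, 5], [2], [4]].
After inserting 3: P = [[1, 3], [2, 5], [4]].

The final insertion tableau P = [[1, 3], [2, 5], [4]] has shape [2, 2, 1].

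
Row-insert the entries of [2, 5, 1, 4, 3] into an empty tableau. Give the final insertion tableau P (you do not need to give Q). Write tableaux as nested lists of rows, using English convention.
P = [[1, 3], [2, 4], [5]]

Insert 2: appended to row 1. P = [[2]].
Insert 5: appended to row 1. P = [[2, 5]].
Insert 1: 1 bumps 2 from row 1; 2 starts row 2. P = [[1, 5], [2]].
Insert 4: 4 bumps 5 from row 1; 5 appends to row 2. P = [[1, 4], [2, 5]].
Insert 3: 3 bumps 4 from row 1; 4 bumps 5 from row 2; 5 starts row 3. P = [[1, 3], [2, 4], [5]].

So P = [[1, 3], [2, 4], [5]].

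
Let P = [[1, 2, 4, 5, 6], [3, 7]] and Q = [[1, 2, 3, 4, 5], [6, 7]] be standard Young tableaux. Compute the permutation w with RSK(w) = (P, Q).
Reverse the RSK construction: for i from n down to 1, find the cell of Q containing i, remove the entry at that cell from P, and reverse-bump it up through P; the value ejected from row 1 is w(i).

Step i=7: Q has 7 at row 2, column 2; remove 7 from row 2 of P and reverse-bump: 7 enters row 1 and ejects 6. So w(7) = 6. P is now [[1, 2, 4, 5, 7], [3]].
Step i=6: Q has 6 at row 2, column 1; remove 3 from row 2 of P and reverse-bump: 3 enters row 1 and ejects 2. So w(6) = 2. P is now [[1, 3, 4, 5, 7]].
Step i=5: Q has 5 at row 1, column 5; remove that cell from P, ejecting 7. So w(5) = 7. P is now [[1, 3, 4, 5]].
Step i=4: Q has 4 at row 1, column 4; remove that cell from P, ejecting 5. So w(4) = 5. P is now [[1, 3, 4]].
Step i=3: Q has 3 at row 1, column 3; remove that cell from P, ejecting 4. So w(3) = 4. P is now [[1, 3]].
Step i=2: Q has 2 at row 1, column 2; remove that cell from P, ejecting 3. So w(2) = 3. P is now [[1]].
Step i=1: Q has 1 at row 1, column 1; remove that cell from P, ejecting 1. So w(1) = 1. P is now [].

So w = 1 3 4 5 7 2 6.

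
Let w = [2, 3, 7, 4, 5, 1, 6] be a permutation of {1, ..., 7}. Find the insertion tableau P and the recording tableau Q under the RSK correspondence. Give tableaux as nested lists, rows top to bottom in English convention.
P = [[1, 3, 4, 5, 6], [2], [7]], Q = [[1, 2, 3, 5, 7], [4], [6]]

Insert each entry of the permutation into P by Schensted row insertion, recording in Q the position of each new cell.

Insert 2: appended to row 1. P = [[2]].
Insert 3: appended to row 1. P = [[2, 3]].
Insert 7: appended to row 1. P = [[2, 3, 7]].
Insert 4: 4 bumps 7 from row 1; 7 starts row 2. P = [[2, 3, 4], [7]].
Insert 5: appended to row 1. P = [[2, 3, 4, 5], [7]].
Insert 1: 1 bumps 2 from row 1; 2 bumps 7 from row 2; 7 starts row 3. P = [[1, 3, 4, 5], [2], [7]].
Insert 6: appended to row 1. P = [[1, 3, 4, 5, 6], [2], [7]].

So P = [[1, 3, 4, 5, 6], [2], [7]], Q = [[1, 2, 3, 5, 7], [4], [6]].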